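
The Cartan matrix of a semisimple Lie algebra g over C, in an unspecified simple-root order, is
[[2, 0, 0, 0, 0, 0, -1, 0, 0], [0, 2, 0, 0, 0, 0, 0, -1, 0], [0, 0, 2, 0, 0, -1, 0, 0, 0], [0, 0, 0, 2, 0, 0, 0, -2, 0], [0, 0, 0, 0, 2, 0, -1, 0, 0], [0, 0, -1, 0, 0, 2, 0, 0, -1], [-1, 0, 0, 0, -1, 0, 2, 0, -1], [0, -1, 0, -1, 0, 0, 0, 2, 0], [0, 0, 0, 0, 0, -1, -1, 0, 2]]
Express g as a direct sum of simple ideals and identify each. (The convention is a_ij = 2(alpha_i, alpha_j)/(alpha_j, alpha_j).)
The diagram associated to this matrix has two connected components: the simple roots {alpha_2, alpha_4, alpha_8} form a chain of 3 nodes with a double edge at one end; the terminal node there is the unique long simple root (C_3), and {alpha_1, alpha_3, alpha_5, alpha_6, alpha_7, alpha_9} form a chain of 4 nodes with a fork of two nodes at one end (D_6). A semisimple Lie algebra decomposes uniquely as the direct sum of simple ideals, one per connected component of its Dynkin diagram, so g ≅ C_3 ⊕ D_6 (dimension 21 + 66 = 87).

type C_3 + type D_6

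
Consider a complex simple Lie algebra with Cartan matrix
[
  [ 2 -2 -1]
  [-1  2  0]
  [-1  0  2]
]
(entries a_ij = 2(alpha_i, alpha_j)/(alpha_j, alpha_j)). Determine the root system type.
B_3

The matrix has rank 3 with 2's on the diagonal. Reading the off-diagonal entries as Dynkin edges (a single edge where a_ij = a_ji = -1; a double or triple edge where a_ij * a_ji = 2 or 3), the diagram is a chain of 3 nodes with a double edge at one end; the terminal node there is the unique short simple root (B_3). One simple-root ordering that puts it in standard form is (alpha_3, alpha_1, alpha_2). So the algebra is type B_3, i.e. so(7).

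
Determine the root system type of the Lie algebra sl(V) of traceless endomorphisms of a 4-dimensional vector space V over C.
This is sl(4), which has dimension 4^2 - 1 = 15 and rank 4 - 1 = 3 (a Cartan subalgebra is the diagonal traceless matrices). In the classification of classical Lie algebras, the special linear algebra sl(n+1) has type A_n; here n = 3, so the Dynkin diagram is a chain of 3 nodes with single edges (A_3). Hence the type is A_3.

A_3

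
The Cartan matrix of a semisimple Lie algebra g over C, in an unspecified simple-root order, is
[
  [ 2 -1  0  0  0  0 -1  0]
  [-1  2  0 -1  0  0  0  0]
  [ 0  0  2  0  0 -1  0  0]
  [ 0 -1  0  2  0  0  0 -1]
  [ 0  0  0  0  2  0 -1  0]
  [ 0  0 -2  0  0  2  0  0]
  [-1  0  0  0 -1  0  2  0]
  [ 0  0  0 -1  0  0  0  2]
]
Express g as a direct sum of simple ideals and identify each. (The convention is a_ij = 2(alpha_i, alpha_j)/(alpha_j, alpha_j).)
A6 + B2

The diagram associated to this matrix has two connected components: the simple roots {alpha_1, alpha_2, alpha_4, alpha_5, alpha_7, alpha_8} form a chain of 6 nodes with single edges (A_6), and {alpha_3, alpha_6} form a chain of 2 nodes with a double edge at one end; the terminal node there is the unique short simple root (B_2). A semisimple Lie algebra decomposes uniquely as the direct sum of simple ideals, one per connected component of its Dynkin diagram, so g ≅ A_6 ⊕ B_2 (dimension 48 + 10 = 58).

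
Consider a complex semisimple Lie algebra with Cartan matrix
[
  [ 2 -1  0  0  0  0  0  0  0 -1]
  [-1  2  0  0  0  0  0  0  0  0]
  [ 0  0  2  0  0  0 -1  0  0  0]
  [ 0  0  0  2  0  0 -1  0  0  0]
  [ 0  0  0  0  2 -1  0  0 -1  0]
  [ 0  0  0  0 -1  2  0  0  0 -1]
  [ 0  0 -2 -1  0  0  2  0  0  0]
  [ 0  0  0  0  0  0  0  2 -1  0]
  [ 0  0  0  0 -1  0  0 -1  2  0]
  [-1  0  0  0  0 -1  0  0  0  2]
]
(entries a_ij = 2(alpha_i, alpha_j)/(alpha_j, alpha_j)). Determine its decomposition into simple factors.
The diagram associated to this matrix has two connected components: the simple roots {alpha_1, alpha_2, alpha_5, alpha_6, alpha_8, alpha_9, alpha_10} form a chain of 7 nodes with single edges (A_7), and {alpha_3, alpha_4, alpha_7} form a chain of 3 nodes with a double edge at one end; the terminal node there is the unique short simple root (B_3). A semisimple Lie algebra decomposes uniquely as the direct sum of simple ideals, one per connected component of its Dynkin diagram, so g ≅ A_7 ⊕ B_3 (dimension 63 + 21 = 84).

A_7 ⊕ B_3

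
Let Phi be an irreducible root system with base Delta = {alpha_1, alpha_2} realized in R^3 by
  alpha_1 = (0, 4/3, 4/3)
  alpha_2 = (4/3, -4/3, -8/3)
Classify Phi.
G_2

Compute the Cartan integers a_ij = 2(alpha_i, alpha_j)/(alpha_j, alpha_j); the resulting 2x2 Cartan matrix is
[[2, -1], [-3, 2]].
The roots have two lengths (squared-length ratio 3:1); the short ones are alpha_{1}. The associated Dynkin diagram is two nodes joined by a triple edge (G_2), so the type is G_2.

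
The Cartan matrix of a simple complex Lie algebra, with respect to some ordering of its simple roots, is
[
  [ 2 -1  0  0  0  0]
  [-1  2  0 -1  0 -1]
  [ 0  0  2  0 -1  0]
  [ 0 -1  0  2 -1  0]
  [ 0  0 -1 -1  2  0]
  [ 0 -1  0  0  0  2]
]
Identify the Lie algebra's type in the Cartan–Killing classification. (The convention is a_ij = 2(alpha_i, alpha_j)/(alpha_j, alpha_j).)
D_6

The matrix has rank 6 with 2's on the diagonal. Reading the off-diagonal entries as Dynkin edges (a single edge where a_ij = a_ji = -1; a double or triple edge where a_ij * a_ji = 2 or 3), the diagram is a chain of 4 nodes with a fork of two nodes at one end (D_6). One simple-root ordering that puts it in standard form is (alpha_3, alpha_5, alpha_4, alpha_2, alpha_6, alpha_1). So the algebra is type D_6, i.e. so(12).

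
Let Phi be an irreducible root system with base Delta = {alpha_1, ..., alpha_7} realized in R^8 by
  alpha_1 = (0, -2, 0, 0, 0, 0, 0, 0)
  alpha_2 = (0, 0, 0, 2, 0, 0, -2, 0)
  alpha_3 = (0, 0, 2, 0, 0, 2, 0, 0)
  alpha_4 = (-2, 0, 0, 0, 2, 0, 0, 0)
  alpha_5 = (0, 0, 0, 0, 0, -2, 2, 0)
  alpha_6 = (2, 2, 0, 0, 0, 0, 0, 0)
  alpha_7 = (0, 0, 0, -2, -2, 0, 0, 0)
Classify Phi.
Compute the Cartan integers a_ij = 2(alpha_i, alpha_j)/(alpha_j, alpha_j); the resulting 7x7 Cartan matrix is
[[2, 0, 0, 0, 0, -1, 0], [0, 2, 0, 0, -1, 0, -1], [0, 0, 2, 0, -1, 0, 0], [0, 0, 0, 2, 0, -1, -1], [0, -1, -1, 0, 2, 0, 0], [-2, 0, 0, -1, 0, 2, 0], [0, -1, 0, -1, 0, 0, 2]].
The roots have two lengths (squared-length ratio 2:1); the short ones are alpha_{1}. The associated Dynkin diagram is a chain of 7 nodes with a double edge at one end; the terminal node there is the unique short simple root (B_7), so the type is B_7 (the algebra so(15)).

type B_7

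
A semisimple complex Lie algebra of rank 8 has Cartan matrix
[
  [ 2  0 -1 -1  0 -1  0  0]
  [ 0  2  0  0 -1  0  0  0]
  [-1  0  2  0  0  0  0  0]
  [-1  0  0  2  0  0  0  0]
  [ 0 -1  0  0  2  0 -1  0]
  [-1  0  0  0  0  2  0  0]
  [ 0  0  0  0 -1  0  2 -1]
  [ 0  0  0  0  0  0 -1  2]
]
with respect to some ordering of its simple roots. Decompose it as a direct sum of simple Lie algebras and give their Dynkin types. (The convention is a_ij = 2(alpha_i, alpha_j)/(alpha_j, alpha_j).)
The diagram associated to this matrix has two connected components: the simple roots {alpha_2, alpha_5, alpha_7, alpha_8} form a chain of 4 nodes with single edges (A_4), and {alpha_1, alpha_3, alpha_4, alpha_6} form a chain of 2 nodes with a fork of two nodes at one end (D_4). A semisimple Lie algebra decomposes uniquely as the direct sum of simple ideals, one per connected component of its Dynkin diagram, so g ≅ A_4 ⊕ D_4 (dimension 24 + 28 = 52).

A_4 (sl(5)) + D_4 (so(8))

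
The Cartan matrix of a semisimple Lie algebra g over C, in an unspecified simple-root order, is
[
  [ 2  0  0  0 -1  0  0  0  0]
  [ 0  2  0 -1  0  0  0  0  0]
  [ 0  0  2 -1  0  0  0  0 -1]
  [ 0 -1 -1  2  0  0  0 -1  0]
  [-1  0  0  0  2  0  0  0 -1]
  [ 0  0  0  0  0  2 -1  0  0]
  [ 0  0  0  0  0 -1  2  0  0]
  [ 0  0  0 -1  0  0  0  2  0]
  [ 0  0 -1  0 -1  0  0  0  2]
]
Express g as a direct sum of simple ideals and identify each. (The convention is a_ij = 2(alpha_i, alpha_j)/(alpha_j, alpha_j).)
The diagram associated to this matrix has two connected components: the simple roots {alpha_6, alpha_7} form a chain of 2 nodes with single edges (A_2), and {alpha_1, alpha_2, alpha_3, alpha_4, alpha_5, alpha_8, alpha_9} form a chain of 5 nodes with a fork of two nodes at one end (D_7). A semisimple Lie algebra decomposes uniquely as the direct sum of simple ideals, one per connected component of its Dynkin diagram, so g ≅ A_2 ⊕ D_7 (dimension 8 + 91 = 99).

type A_2 ⊕ type D_7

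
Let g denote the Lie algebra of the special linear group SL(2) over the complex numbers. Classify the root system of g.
type A_1

This is sl(2), which has dimension 2^2 - 1 = 3 and rank 2 - 1 = 1 (a Cartan subalgebra is the diagonal traceless matrices). In the classification of classical Lie algebras, the special linear algebra sl(n+1) has type A_n; here n = 1, so the Dynkin diagram is a chain of 1 nodes with single edges (A_1). Hence the type is A_1.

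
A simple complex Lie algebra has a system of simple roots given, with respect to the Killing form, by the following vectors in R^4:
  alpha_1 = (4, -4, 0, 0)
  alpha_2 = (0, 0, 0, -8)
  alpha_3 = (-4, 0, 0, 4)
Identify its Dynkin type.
type C_3

Compute the Cartan integers a_ij = 2(alpha_i, alpha_j)/(alpha_j, alpha_j); the resulting 3x3 Cartan matrix is
[[2, 0, -1], [0, 2, -2], [-1, -1, 2]].
The roots have two lengths (squared-length ratio 2:1); the short ones are alpha_{1,3}. The associated Dynkin diagram is a chain of 3 nodes with a double edge at one end; the terminal node there is the unique long simple root (C_3), so the type is C_3 (the algebra sp(6)).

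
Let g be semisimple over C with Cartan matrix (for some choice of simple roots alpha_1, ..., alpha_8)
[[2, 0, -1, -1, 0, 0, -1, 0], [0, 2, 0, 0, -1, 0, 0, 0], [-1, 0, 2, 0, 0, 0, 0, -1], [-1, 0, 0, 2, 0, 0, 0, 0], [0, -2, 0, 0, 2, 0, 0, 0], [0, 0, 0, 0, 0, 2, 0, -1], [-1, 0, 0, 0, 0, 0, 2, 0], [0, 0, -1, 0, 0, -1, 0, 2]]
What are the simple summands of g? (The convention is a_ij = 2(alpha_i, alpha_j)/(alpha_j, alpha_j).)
B2 ⊕ D6

The diagram associated to this matrix has two connected components: the simple roots {alpha_2, alpha_5} form a chain of 2 nodes with a double edge at one end; the terminal node there is the unique short simple root (B_2), and {alpha_1, alpha_3, alpha_4, alpha_6, alpha_7, alpha_8} form a chain of 4 nodes with a fork of two nodes at one end (D_6). A semisimple Lie algebra decomposes uniquely as the direct sum of simple ideals, one per connected component of its Dynkin diagram, so g ≅ B_2 ⊕ D_6 (dimension 10 + 66 = 76).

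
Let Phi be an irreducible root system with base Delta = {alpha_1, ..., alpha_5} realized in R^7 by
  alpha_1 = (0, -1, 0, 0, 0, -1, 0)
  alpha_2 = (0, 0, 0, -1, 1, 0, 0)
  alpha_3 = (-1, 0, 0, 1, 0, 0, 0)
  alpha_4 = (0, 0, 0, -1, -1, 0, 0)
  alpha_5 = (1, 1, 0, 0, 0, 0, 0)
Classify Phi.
type D_5

Compute the Cartan integers a_ij = 2(alpha_i, alpha_j)/(alpha_j, alpha_j); the resulting 5x5 Cartan matrix is
[[2, 0, 0, 0, -1], [0, 2, -1, 0, 0], [0, -1, 2, -1, -1], [0, 0, -1, 2, 0], [-1, 0, -1, 0, 2]].
All simple roots have the same length, so the diagram is simply laced. The associated Dynkin diagram is a chain of 3 nodes with a fork of two nodes at one end (D_5), so the type is D_5 (the algebra so(10)).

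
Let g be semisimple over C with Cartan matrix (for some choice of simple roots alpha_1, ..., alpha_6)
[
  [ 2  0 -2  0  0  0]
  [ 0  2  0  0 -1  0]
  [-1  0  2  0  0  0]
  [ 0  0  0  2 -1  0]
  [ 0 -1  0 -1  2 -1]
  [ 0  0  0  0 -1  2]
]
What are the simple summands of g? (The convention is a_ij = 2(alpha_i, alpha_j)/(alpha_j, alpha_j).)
The diagram associated to this matrix has two connected components: the simple roots {alpha_1, alpha_3} form a chain of 2 nodes with a double edge at one end; the terminal node there is the unique short simple root (B_2), and {alpha_2, alpha_4, alpha_5, alpha_6} form a chain of 2 nodes with a fork of two nodes at one end (D_4). A semisimple Lie algebra decomposes uniquely as the direct sum of simple ideals, one per connected component of its Dynkin diagram, so g ≅ B_2 ⊕ D_4 (dimension 10 + 28 = 38).

B_2 (so(5)) ⊕ D_4 (so(8))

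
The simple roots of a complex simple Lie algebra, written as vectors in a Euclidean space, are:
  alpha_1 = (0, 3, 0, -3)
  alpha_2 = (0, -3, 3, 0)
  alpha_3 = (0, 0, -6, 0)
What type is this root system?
type C_3

Compute the Cartan integers a_ij = 2(alpha_i, alpha_j)/(alpha_j, alpha_j); the resulting 3x3 Cartan matrix is
[[2, -1, 0], [-1, 2, -1], [0, -2, 2]].
The roots have two lengths (squared-length ratio 2:1); the short ones are alpha_{1,2}. The associated Dynkin diagram is a chain of 3 nodes with a double edge at one end; the terminal node there is the unique long simple root (C_3), so the type is C_3 (the algebra sp(6)).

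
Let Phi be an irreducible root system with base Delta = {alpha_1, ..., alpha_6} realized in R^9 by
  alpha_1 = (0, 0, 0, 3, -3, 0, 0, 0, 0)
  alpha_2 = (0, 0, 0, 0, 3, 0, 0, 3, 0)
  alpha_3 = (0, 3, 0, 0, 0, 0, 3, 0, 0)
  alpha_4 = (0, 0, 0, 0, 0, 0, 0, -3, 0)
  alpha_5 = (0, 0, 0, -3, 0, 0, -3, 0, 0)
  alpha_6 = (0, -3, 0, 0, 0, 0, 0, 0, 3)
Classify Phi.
Compute the Cartan integers a_ij = 2(alpha_i, alpha_j)/(alpha_j, alpha_j); the resulting 6x6 Cartan matrix is
[[2, -1, 0, 0, -1, 0], [-1, 2, 0, -2, 0, 0], [0, 0, 2, 0, -1, -1], [0, -1, 0, 2, 0, 0], [-1, 0, -1, 0, 2, 0], [0, 0, -1, 0, 0, 2]].
The roots have two lengths (squared-length ratio 2:1); the short ones are alpha_{4}. The associated Dynkin diagram is a chain of 6 nodes with a double edge at one end; the terminal node there is the unique short simple root (B_6), so the type is B_6 (the algebra so(13)).

B6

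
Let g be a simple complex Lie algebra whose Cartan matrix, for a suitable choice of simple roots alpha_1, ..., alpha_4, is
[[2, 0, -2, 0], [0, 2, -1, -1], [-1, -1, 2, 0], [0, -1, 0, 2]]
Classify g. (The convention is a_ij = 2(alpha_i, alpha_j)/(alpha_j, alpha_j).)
C_4

The matrix has rank 4 with 2's on the diagonal. Reading the off-diagonal entries as Dynkin edges (a single edge where a_ij = a_ji = -1; a double or triple edge where a_ij * a_ji = 2 or 3), the diagram is a chain of 4 nodes with a double edge at one end; the terminal node there is the unique long simple root (C_4). One simple-root ordering that puts it in standard form is (alpha_4, alpha_2, alpha_3, alpha_1). So the algebra is type C_4, i.e. sp(8).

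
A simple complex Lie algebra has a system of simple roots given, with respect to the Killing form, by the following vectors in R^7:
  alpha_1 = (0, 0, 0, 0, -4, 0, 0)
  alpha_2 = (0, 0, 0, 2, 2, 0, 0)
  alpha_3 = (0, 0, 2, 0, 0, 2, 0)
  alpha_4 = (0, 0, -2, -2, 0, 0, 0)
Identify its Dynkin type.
Compute the Cartan integers a_ij = 2(alpha_i, alpha_j)/(alpha_j, alpha_j); the resulting 4x4 Cartan matrix is
[[2, -2, 0, 0], [-1, 2, 0, -1], [0, 0, 2, -1], [0, -1, -1, 2]].
The roots have two lengths (squared-length ratio 2:1); the short ones are alpha_{2,3,4}. The associated Dynkin diagram is a chain of 4 nodes with a double edge at one end; the terminal node there is the unique long simple root (C_4), so the type is C_4 (the algebra sp(8)).

C_4 (sp(8))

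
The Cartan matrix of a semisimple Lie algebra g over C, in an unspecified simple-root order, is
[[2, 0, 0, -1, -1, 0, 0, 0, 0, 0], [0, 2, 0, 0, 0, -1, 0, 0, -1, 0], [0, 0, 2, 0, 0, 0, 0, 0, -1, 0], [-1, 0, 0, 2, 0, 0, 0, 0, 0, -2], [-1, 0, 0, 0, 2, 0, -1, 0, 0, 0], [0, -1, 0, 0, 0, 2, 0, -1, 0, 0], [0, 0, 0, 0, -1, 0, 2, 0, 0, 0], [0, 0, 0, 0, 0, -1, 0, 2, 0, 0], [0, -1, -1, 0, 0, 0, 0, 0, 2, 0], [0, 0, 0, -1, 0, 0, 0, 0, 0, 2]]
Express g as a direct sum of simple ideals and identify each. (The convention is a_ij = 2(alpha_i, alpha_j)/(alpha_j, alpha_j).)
A_5 (sl(6)) + B_5 (so(11))

The diagram associated to this matrix has two connected components: the simple roots {alpha_2, alpha_3, alpha_6, alpha_8, alpha_9} form a chain of 5 nodes with single edges (A_5), and {alpha_1, alpha_4, alpha_5, alpha_7, alpha_10} form a chain of 5 nodes with a double edge at one end; the terminal node there is the unique short simple root (B_5). A semisimple Lie algebra decomposes uniquely as the direct sum of simple ideals, one per connected component of its Dynkin diagram, so g ≅ A_5 ⊕ B_5 (dimension 35 + 55 = 90).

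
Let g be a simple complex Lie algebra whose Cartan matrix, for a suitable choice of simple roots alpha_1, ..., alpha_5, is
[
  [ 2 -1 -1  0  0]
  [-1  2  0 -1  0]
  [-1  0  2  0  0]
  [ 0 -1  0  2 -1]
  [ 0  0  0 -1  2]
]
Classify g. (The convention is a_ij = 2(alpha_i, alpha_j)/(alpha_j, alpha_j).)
The matrix has rank 5 with 2's on the diagonal. Reading the off-diagonal entries as Dynkin edges (a single edge where a_ij = a_ji = -1; a double or triple edge where a_ij * a_ji = 2 or 3), the diagram is a chain of 5 nodes with single edges (A_5). One simple-root ordering that puts it in standard form is (alpha_3, alpha_1, alpha_2, alpha_4, alpha_5). So the algebra is type A_5, i.e. sl(6).

A5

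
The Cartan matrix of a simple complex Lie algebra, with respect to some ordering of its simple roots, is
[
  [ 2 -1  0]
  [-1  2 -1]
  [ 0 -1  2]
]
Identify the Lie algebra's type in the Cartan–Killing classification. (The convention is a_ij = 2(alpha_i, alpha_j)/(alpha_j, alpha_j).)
A_3

The matrix has rank 3 with 2's on the diagonal. Reading the off-diagonal entries as Dynkin edges (a single edge where a_ij = a_ji = -1; a double or triple edge where a_ij * a_ji = 2 or 3), the diagram is a chain of 3 nodes with single edges (A_3). One simple-root ordering that puts it in standard form is (alpha_3, alpha_2, alpha_1). So the algebra is type A_3, i.e. sl(4).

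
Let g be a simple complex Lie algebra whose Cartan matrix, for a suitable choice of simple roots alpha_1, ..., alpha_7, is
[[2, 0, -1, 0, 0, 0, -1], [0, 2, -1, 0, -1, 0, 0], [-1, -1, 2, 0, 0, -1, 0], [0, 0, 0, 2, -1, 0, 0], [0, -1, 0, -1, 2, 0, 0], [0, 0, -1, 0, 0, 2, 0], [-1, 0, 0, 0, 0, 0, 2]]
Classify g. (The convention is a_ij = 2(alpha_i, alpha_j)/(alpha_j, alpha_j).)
The matrix has rank 7 with 2's on the diagonal. Reading the off-diagonal entries as Dynkin edges (a single edge where a_ij = a_ji = -1; a double or triple edge where a_ij * a_ji = 2 or 3), the diagram is a chain of 6 nodes with one extra node attached to the third node from one end (E_7). One simple-root ordering that puts it in standard form is (alpha_7, alpha_6, alpha_1, alpha_3, alpha_2, alpha_5, alpha_4). So the algebra is type E_7.

E7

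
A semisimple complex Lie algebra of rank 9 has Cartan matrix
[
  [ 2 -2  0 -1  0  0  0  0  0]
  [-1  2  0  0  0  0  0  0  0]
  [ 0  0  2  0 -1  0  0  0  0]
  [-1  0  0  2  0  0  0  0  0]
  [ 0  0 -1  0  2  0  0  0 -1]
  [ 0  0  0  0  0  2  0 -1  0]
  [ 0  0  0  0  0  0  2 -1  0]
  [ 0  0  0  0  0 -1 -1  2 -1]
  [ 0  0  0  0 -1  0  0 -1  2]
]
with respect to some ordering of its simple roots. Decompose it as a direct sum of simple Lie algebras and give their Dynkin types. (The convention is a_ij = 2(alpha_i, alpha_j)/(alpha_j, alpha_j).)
B3 ⊕ D6

The diagram associated to this matrix has two connected components: the simple roots {alpha_1, alpha_2, alpha_4} form a chain of 3 nodes with a double edge at one end; the terminal node there is the unique short simple root (B_3), and {alpha_3, alpha_5, alpha_6, alpha_7, alpha_8, alpha_9} form a chain of 4 nodes with a fork of two nodes at one end (D_6). A semisimple Lie algebra decomposes uniquely as the direct sum of simple ideals, one per connected component of its Dynkin diagram, so g ≅ B_3 ⊕ D_6 (dimension 21 + 66 = 87).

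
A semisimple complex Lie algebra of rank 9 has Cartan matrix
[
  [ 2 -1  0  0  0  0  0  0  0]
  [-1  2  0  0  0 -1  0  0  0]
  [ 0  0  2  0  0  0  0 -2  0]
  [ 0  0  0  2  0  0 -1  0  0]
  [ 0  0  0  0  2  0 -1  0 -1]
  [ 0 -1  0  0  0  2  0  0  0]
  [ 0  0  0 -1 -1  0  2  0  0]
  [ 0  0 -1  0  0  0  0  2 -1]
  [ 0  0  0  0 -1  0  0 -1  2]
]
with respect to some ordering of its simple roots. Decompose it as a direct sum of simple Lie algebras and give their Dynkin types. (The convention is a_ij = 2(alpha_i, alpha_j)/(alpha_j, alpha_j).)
A_3 (sl(4)) + C_6 (sp(12))

The diagram associated to this matrix has two connected components: the simple roots {alpha_1, alpha_2, alpha_6} form a chain of 3 nodes with single edges (A_3), and {alpha_3, alpha_4, alpha_5, alpha_7, alpha_8, alpha_9} form a chain of 6 nodes with a double edge at one end; the terminal node there is the unique long simple root (C_6). A semisimple Lie algebra decomposes uniquely as the direct sum of simple ideals, one per connected component of its Dynkin diagram, so g ≅ A_3 ⊕ C_6 (dimension 15 + 78 = 93).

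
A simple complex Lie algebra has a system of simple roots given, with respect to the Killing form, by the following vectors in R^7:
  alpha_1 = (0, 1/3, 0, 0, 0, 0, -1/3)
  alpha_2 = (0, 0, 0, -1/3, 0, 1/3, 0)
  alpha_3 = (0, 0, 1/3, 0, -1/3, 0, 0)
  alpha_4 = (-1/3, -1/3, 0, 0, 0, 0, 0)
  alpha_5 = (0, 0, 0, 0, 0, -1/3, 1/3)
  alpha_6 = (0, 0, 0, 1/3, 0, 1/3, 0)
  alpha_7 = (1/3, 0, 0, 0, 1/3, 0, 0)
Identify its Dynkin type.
D_7 (so(14))

Compute the Cartan integers a_ij = 2(alpha_i, alpha_j)/(alpha_j, alpha_j); the resulting 7x7 Cartan matrix is
[[2, 0, 0, -1, -1, 0, 0], [0, 2, 0, 0, -1, 0, 0], [0, 0, 2, 0, 0, 0, -1], [-1, 0, 0, 2, 0, 0, -1], [-1, -1, 0, 0, 2, -1, 0], [0, 0, 0, 0, -1, 2, 0], [0, 0, -1, -1, 0, 0, 2]].
All simple roots have the same length, so the diagram is simply laced. The associated Dynkin diagram is a chain of 5 nodes with a fork of two nodes at one end (D_7), so the type is D_7 (the algebra so(14)).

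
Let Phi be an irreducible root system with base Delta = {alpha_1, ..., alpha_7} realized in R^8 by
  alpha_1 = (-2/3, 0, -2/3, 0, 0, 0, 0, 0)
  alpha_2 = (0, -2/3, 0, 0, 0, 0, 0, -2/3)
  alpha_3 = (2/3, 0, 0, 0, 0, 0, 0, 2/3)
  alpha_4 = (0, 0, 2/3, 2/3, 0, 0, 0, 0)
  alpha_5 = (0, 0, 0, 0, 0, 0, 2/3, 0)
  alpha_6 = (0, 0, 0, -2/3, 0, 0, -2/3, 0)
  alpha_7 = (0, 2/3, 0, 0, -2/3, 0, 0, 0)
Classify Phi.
B7

Compute the Cartan integers a_ij = 2(alpha_i, alpha_j)/(alpha_j, alpha_j); the resulting 7x7 Cartan matrix is
[[2, 0, -1, -1, 0, 0, 0], [0, 2, -1, 0, 0, 0, -1], [-1, -1, 2, 0, 0, 0, 0], [-1, 0, 0, 2, 0, -1, 0], [0, 0, 0, 0, 2, -1, 0], [0, 0, 0, -1, -2, 2, 0], [0, -1, 0, 0, 0, 0, 2]].
The roots have two lengths (squared-length ratio 2:1); the short ones are alpha_{5}. The associated Dynkin diagram is a chain of 7 nodes with a double edge at one end; the terminal node there is the unique short simple root (B_7), so the type is B_7 (the algebra so(15)).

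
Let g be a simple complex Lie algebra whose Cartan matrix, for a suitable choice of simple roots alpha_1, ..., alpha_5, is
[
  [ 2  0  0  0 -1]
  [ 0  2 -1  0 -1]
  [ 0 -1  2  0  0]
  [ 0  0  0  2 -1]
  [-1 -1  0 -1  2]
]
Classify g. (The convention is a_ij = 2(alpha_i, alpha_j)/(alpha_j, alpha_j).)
D_5 (so(10))

The matrix has rank 5 with 2's on the diagonal. Reading the off-diagonal entries as Dynkin edges (a single edge where a_ij = a_ji = -1; a double or triple edge where a_ij * a_ji = 2 or 3), the diagram is a chain of 3 nodes with a fork of two nodes at one end (D_5). One simple-root ordering that puts it in standard form is (alpha_3, alpha_2, alpha_5, alpha_4, alpha_1). So the algebra is type D_5, i.e. so(10).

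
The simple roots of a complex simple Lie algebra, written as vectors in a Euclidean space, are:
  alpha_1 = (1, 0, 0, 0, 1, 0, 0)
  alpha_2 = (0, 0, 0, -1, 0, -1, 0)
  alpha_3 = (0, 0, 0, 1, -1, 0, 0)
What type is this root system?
type A_3

Compute the Cartan integers a_ij = 2(alpha_i, alpha_j)/(alpha_j, alpha_j); the resulting 3x3 Cartan matrix is
[[2, 0, -1], [0, 2, -1], [-1, -1, 2]].
All simple roots have the same length, so the diagram is simply laced. The associated Dynkin diagram is a chain of 3 nodes with single edges (A_3), so the type is A_3 (the algebra sl(4)).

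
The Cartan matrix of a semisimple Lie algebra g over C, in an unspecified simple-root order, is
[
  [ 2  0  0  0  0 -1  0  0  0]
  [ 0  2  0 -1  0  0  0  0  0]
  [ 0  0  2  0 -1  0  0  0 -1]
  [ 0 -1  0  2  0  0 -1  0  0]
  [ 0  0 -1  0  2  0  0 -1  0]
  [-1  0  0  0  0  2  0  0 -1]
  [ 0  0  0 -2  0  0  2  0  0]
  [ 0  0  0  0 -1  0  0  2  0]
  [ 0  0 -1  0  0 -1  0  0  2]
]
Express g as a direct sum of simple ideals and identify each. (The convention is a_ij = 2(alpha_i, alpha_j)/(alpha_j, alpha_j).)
The diagram associated to this matrix has two connected components: the simple roots {alpha_1, alpha_3, alpha_5, alpha_6, alpha_8, alpha_9} form a chain of 6 nodes with single edges (A_6), and {alpha_2, alpha_4, alpha_7} form a chain of 3 nodes with a double edge at one end; the terminal node there is the unique long simple root (C_3). A semisimple Lie algebra decomposes uniquely as the direct sum of simple ideals, one per connected component of its Dynkin diagram, so g ≅ A_6 ⊕ C_3 (dimension 48 + 21 = 69).

A6 ⊕ C3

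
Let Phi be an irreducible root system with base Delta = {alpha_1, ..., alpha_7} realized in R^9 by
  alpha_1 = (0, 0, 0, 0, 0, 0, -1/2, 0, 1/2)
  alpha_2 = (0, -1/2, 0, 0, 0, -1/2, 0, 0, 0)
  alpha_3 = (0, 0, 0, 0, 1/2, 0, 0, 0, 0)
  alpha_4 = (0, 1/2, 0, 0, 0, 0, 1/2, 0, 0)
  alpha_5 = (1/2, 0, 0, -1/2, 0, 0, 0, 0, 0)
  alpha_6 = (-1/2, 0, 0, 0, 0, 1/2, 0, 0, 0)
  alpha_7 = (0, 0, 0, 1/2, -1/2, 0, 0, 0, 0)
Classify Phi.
type B_7

Compute the Cartan integers a_ij = 2(alpha_i, alpha_j)/(alpha_j, alpha_j); the resulting 7x7 Cartan matrix is
[[2, 0, 0, -1, 0, 0, 0], [0, 2, 0, -1, 0, -1, 0], [0, 0, 2, 0, 0, 0, -1], [-1, -1, 0, 2, 0, 0, 0], [0, 0, 0, 0, 2, -1, -1], [0, -1, 0, 0, -1, 2, 0], [0, 0, -2, 0, -1, 0, 2]].
The roots have two lengths (squared-length ratio 2:1); the short ones are alpha_{3}. The associated Dynkin diagram is a chain of 7 nodes with a double edge at one end; the terminal node there is the unique short simple root (B_7), so the type is B_7 (the algebra so(15)).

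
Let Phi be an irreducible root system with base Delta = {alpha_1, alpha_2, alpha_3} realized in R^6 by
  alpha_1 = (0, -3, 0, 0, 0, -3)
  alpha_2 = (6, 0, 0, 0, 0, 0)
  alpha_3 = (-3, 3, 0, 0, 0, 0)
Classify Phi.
C_3

Compute the Cartan integers a_ij = 2(alpha_i, alpha_j)/(alpha_j, alpha_j); the resulting 3x3 Cartan matrix is
[[2, 0, -1], [0, 2, -2], [-1, -1, 2]].
The roots have two lengths (squared-length ratio 2:1); the short ones are alpha_{1,3}. The associated Dynkin diagram is a chain of 3 nodes with a double edge at one end; the terminal node there is the unique long simple root (C_3), so the type is C_3 (the algebra sp(6)).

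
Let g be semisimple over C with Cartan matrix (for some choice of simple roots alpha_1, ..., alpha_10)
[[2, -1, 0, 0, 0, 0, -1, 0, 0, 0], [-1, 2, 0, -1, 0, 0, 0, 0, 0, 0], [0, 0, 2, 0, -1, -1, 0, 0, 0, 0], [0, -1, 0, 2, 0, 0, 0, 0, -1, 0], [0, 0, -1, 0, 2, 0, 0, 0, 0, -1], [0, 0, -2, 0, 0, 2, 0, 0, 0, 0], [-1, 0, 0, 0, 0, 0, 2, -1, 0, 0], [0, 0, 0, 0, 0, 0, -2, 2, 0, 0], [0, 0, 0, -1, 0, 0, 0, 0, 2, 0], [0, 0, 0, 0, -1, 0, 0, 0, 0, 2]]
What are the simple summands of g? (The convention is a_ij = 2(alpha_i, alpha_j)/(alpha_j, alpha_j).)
The diagram associated to this matrix has two connected components: the simple roots {alpha_3, alpha_5, alpha_6, alpha_10} form a chain of 4 nodes with a double edge at one end; the terminal node there is the unique long simple root (C_4), and {alpha_1, alpha_2, alpha_4, alpha_7, alpha_8, alpha_9} form a chain of 6 nodes with a double edge at one end; the terminal node there is the unique long simple root (C_6). A semisimple Lie algebra decomposes uniquely as the direct sum of simple ideals, one per connected component of its Dynkin diagram, so g ≅ C_4 ⊕ C_6 (dimension 36 + 78 = 114).

C4 ⊕ C6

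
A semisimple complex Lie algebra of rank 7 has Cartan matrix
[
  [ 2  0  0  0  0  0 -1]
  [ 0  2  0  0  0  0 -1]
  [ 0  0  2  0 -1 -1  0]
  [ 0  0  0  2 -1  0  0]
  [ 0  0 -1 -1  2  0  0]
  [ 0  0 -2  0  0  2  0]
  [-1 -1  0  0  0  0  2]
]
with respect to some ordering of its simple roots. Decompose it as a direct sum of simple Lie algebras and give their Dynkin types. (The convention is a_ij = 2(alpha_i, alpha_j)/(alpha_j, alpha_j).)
A_3 + C_4

The diagram associated to this matrix has two connected components: the simple roots {alpha_1, alpha_2, alpha_7} form a chain of 3 nodes with single edges (A_3), and {alpha_3, alpha_4, alpha_5, alpha_6} form a chain of 4 nodes with a double edge at one end; the terminal node there is the unique long simple root (C_4). A semisimple Lie algebra decomposes uniquely as the direct sum of simple ideals, one per connected component of its Dynkin diagram, so g ≅ A_3 ⊕ C_4 (dimension 15 + 36 = 51).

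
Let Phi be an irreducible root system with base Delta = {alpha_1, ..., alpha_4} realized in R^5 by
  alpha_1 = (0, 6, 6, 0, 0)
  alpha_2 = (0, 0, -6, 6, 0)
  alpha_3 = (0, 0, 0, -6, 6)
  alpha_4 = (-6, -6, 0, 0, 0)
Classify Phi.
Compute the Cartan integers a_ij = 2(alpha_i, alpha_j)/(alpha_j, alpha_j); the resulting 4x4 Cartan matrix is
[[2, -1, 0, -1], [-1, 2, -1, 0], [0, -1, 2, 0], [-1, 0, 0, 2]].
All simple roots have the same length, so the diagram is simply laced. The associated Dynkin diagram is a chain of 4 nodes with single edges (A_4), so the type is A_4 (the algebra sl(5)).

A_4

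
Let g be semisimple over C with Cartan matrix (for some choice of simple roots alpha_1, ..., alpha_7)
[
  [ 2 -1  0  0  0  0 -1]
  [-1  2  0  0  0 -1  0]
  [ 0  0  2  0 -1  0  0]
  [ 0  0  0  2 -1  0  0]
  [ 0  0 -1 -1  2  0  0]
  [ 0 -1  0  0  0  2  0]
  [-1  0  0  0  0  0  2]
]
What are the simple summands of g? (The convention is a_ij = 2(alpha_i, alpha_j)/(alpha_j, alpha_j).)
The diagram associated to this matrix has two connected components: the simple roots {alpha_3, alpha_4, alpha_5} form a chain of 3 nodes with single edges (A_3), and {alpha_1, alpha_2, alpha_6, alpha_7} form a chain of 4 nodes with single edges (A_4). A semisimple Lie algebra decomposes uniquely as the direct sum of simple ideals, one per connected component of its Dynkin diagram, so g ≅ A_3 ⊕ A_4 (dimension 15 + 24 = 39).

A_3 (sl(4)) ⊕ A_4 (sl(5))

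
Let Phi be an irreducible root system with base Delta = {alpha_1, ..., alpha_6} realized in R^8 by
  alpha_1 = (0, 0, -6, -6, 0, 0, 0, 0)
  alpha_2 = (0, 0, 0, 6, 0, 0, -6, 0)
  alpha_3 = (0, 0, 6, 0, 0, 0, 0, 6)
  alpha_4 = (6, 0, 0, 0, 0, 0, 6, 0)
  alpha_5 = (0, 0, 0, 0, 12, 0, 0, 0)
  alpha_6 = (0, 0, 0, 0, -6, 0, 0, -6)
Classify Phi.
C_6 (sp(12))

Compute the Cartan integers a_ij = 2(alpha_i, alpha_j)/(alpha_j, alpha_j); the resulting 6x6 Cartan matrix is
[[2, -1, -1, 0, 0, 0], [-1, 2, 0, -1, 0, 0], [-1, 0, 2, 0, 0, -1], [0, -1, 0, 2, 0, 0], [0, 0, 0, 0, 2, -2], [0, 0, -1, 0, -1, 2]].
The roots have two lengths (squared-length ratio 2:1); the short ones are alpha_{1,2,3,4,6}. The associated Dynkin diagram is a chain of 6 nodes with a double edge at one end; the terminal node there is the unique long simple root (C_6), so the type is C_6 (the algebra sp(12)).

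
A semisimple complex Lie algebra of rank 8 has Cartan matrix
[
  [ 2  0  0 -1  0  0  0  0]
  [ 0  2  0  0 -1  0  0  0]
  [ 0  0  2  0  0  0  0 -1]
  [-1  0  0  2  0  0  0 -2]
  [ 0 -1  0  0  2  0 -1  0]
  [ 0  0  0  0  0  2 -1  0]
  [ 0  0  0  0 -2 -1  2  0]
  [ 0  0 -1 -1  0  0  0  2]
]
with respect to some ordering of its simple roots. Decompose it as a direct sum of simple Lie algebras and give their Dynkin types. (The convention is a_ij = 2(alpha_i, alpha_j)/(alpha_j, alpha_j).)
The diagram associated to this matrix has two connected components: the simple roots {alpha_2, alpha_5, alpha_6, alpha_7} form a chain of 4 nodes with a double edge between the middle two (F_4), and {alpha_1, alpha_3, alpha_4, alpha_8} form a chain of 4 nodes with a double edge between the middle two (F_4). A semisimple Lie algebra decomposes uniquely as the direct sum of simple ideals, one per connected component of its Dynkin diagram, so g ≅ F_4 ⊕ F_4 (dimension 52 + 52 = 104).

F_4 ⊕ F_4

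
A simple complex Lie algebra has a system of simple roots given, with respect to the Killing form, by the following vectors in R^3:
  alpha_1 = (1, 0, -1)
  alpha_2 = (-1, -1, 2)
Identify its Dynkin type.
type G_2

Compute the Cartan integers a_ij = 2(alpha_i, alpha_j)/(alpha_j, alpha_j); the resulting 2x2 Cartan matrix is
[[2, -1], [-3, 2]].
The roots have two lengths (squared-length ratio 3:1); the short ones are alpha_{1}. The associated Dynkin diagram is two nodes joined by a triple edge (G_2), so the type is G_2.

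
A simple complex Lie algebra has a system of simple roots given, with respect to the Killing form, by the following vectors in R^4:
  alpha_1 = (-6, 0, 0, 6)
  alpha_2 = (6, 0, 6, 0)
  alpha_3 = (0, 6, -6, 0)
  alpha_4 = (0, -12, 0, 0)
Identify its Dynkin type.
Compute the Cartan integers a_ij = 2(alpha_i, alpha_j)/(alpha_j, alpha_j); the resulting 4x4 Cartan matrix is
[[2, -1, 0, 0], [-1, 2, -1, 0], [0, -1, 2, -1], [0, 0, -2, 2]].
The roots have two lengths (squared-length ratio 2:1); the short ones are alpha_{1,2,3}. The associated Dynkin diagram is a chain of 4 nodes with a double edge at one end; the terminal node there is the unique long simple root (C_4), so the type is C_4 (the algebra sp(8)).

C_4 (sp(8))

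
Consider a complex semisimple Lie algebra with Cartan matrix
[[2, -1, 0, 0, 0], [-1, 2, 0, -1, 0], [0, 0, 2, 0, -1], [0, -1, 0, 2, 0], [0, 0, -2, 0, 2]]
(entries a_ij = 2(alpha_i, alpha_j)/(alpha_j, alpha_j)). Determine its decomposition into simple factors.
The diagram associated to this matrix has two connected components: the simple roots {alpha_1, alpha_2, alpha_4} form a chain of 3 nodes with single edges (A_3), and {alpha_3, alpha_5} form a chain of 2 nodes with a double edge at one end; the terminal node there is the unique short simple root (B_2). A semisimple Lie algebra decomposes uniquely as the direct sum of simple ideals, one per connected component of its Dynkin diagram, so g ≅ A_3 ⊕ B_2 (dimension 15 + 10 = 25).

A_3 ⊕ B_2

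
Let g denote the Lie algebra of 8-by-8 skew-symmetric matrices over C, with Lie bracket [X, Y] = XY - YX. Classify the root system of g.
D_4

This is so(8) with 8 even, which has dimension 8(8-1)/2 = 28 and rank 8/2 = 4. In the classification of classical Lie algebras, the orthogonal algebra so(2n) in an even number of variables has type D_n; here n = 4, so the Dynkin diagram is a chain of 2 nodes with a fork of two nodes at one end (D_4). Hence the type is D_4.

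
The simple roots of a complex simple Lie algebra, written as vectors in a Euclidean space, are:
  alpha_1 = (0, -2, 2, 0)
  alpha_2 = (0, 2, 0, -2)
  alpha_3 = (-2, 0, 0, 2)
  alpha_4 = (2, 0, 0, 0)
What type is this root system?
B_4

Compute the Cartan integers a_ij = 2(alpha_i, alpha_j)/(alpha_j, alpha_j); the resulting 4x4 Cartan matrix is
[[2, -1, 0, 0], [-1, 2, -1, 0], [0, -1, 2, -2], [0, 0, -1, 2]].
The roots have two lengths (squared-length ratio 2:1); the short ones are alpha_{4}. The associated Dynkin diagram is a chain of 4 nodes with a double edge at one end; the terminal node there is the unique short simple root (B_4), so the type is B_4 (the algebra so(9)).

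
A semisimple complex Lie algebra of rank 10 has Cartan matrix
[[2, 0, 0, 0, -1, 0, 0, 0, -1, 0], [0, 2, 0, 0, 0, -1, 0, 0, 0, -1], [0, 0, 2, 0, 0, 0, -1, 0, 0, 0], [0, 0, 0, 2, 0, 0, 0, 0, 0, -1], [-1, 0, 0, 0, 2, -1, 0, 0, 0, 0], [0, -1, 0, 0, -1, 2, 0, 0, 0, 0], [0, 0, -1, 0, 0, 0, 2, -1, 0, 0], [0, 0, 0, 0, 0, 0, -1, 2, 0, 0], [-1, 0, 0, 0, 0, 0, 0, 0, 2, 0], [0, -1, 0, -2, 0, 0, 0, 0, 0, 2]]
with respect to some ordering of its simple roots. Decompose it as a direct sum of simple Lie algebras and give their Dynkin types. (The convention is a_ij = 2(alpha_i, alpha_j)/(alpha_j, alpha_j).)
The diagram associated to this matrix has two connected components: the simple roots {alpha_3, alpha_7, alpha_8} form a chain of 3 nodes with single edges (A_3), and {alpha_1, alpha_2, alpha_4, alpha_5, alpha_6, alpha_9, alpha_10} form a chain of 7 nodes with a double edge at one end; the terminal node there is the unique short simple root (B_7). A semisimple Lie algebra decomposes uniquely as the direct sum of simple ideals, one per connected component of its Dynkin diagram, so g ≅ A_3 ⊕ B_7 (dimension 15 + 105 = 120).

A3 ⊕ B7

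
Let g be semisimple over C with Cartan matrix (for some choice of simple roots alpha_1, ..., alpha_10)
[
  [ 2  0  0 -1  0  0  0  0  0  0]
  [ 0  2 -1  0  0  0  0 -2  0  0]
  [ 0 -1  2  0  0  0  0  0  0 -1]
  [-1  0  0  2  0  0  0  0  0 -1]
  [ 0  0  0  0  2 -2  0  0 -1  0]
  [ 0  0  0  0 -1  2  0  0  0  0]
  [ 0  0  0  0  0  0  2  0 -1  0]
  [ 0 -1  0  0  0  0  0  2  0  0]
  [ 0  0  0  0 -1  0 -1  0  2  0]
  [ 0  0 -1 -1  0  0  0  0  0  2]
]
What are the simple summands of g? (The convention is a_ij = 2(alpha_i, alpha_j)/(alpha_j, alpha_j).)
The diagram associated to this matrix has two connected components: the simple roots {alpha_5, alpha_6, alpha_7, alpha_9} form a chain of 4 nodes with a double edge at one end; the terminal node there is the unique short simple root (B_4), and {alpha_1, alpha_2, alpha_3, alpha_4, alpha_8, alpha_10} form a chain of 6 nodes with a double edge at one end; the terminal node there is the unique short simple root (B_6). A semisimple Lie algebra decomposes uniquely as the direct sum of simple ideals, one per connected component of its Dynkin diagram, so g ≅ B_4 ⊕ B_6 (dimension 36 + 78 = 114).

B4 ⊕ B6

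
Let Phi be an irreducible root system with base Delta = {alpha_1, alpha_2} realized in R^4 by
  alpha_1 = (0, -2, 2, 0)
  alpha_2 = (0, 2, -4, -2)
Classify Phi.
G2

Compute the Cartan integers a_ij = 2(alpha_i, alpha_j)/(alpha_j, alpha_j); the resulting 2x2 Cartan matrix is
[[2, -1], [-3, 2]].
The roots have two lengths (squared-length ratio 3:1); the short ones are alpha_{1}. The associated Dynkin diagram is two nodes joined by a triple edge (G_2), so the type is G_2.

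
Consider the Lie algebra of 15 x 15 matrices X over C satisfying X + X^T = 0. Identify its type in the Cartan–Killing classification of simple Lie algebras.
This is so(15) with 15 odd, which has dimension 15(15-1)/2 = 105 and rank (15-1)/2 = 7. In the classification of classical Lie algebras, the orthogonal algebra so(2n+1) in an odd number of variables has type B_n; here n = 7, so the Dynkin diagram is a chain of 7 nodes with a double edge at one end; the terminal node there is the unique short simple root (B_7). Hence the type is B_7.

B_7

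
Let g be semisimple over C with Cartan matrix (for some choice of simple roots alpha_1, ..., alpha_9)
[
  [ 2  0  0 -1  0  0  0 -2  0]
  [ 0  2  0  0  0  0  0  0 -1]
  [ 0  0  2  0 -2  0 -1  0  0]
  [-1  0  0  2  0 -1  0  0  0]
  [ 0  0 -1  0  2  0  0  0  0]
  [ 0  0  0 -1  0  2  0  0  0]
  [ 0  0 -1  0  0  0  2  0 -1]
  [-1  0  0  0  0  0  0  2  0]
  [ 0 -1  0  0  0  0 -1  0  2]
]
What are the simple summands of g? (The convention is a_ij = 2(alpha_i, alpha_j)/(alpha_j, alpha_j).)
type B_4 ⊕ type B_5

The diagram associated to this matrix has two connected components: the simple roots {alpha_1, alpha_4, alpha_6, alpha_8} form a chain of 4 nodes with a double edge at one end; the terminal node there is the unique short simple root (B_4), and {alpha_2, alpha_3, alpha_5, alpha_7, alpha_9} form a chain of 5 nodes with a double edge at one end; the terminal node there is the unique short simple root (B_5). A semisimple Lie algebra decomposes uniquely as the direct sum of simple ideals, one per connected component of its Dynkin diagram, so g ≅ B_4 ⊕ B_5 (dimension 36 + 55 = 91).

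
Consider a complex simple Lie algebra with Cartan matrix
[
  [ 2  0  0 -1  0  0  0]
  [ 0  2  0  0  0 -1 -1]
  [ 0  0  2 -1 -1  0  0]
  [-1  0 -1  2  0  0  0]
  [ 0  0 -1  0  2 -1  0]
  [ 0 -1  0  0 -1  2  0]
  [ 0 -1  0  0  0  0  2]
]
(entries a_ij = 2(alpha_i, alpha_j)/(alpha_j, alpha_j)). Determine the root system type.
type A_7

The matrix has rank 7 with 2's on the diagonal. Reading the off-diagonal entries as Dynkin edges (a single edge where a_ij = a_ji = -1; a double or triple edge where a_ij * a_ji = 2 or 3), the diagram is a chain of 7 nodes with single edges (A_7). One simple-root ordering that puts it in standard form is (alpha_7, alpha_2, alpha_6, alpha_5, alpha_3, alpha_4, alpha_1). So the algebra is type A_7, i.e. sl(8).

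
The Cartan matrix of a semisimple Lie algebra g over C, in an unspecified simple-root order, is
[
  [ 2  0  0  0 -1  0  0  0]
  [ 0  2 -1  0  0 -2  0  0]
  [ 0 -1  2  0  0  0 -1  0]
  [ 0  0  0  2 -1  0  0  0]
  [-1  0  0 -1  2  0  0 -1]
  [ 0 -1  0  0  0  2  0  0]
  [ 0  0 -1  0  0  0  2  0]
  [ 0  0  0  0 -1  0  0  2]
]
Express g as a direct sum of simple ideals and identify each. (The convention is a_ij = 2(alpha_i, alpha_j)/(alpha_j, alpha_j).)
B_4 (so(9)) ⊕ D_4 (so(8))

The diagram associated to this matrix has two connected components: the simple roots {alpha_2, alpha_3, alpha_6, alpha_7} form a chain of 4 nodes with a double edge at one end; the terminal node there is the unique short simple root (B_4), and {alpha_1, alpha_4, alpha_5, alpha_8} form a chain of 2 nodes with a fork of two nodes at one end (D_4). A semisimple Lie algebra decomposes uniquely as the direct sum of simple ideals, one per connected component of its Dynkin diagram, so g ≅ B_4 ⊕ D_4 (dimension 36 + 28 = 64).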